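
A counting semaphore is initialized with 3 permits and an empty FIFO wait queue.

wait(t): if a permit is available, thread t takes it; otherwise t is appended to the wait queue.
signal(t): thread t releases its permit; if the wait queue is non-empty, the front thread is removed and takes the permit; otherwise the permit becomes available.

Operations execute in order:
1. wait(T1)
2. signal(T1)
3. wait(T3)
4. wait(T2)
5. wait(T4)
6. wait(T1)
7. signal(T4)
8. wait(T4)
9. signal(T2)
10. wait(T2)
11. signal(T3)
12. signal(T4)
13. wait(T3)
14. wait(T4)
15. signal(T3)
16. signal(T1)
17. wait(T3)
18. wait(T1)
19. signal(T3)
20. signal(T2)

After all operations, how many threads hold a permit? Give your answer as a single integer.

Answer: 2

Derivation:
Step 1: wait(T1) -> count=2 queue=[] holders={T1}
Step 2: signal(T1) -> count=3 queue=[] holders={none}
Step 3: wait(T3) -> count=2 queue=[] holders={T3}
Step 4: wait(T2) -> count=1 queue=[] holders={T2,T3}
Step 5: wait(T4) -> count=0 queue=[] holders={T2,T3,T4}
Step 6: wait(T1) -> count=0 queue=[T1] holders={T2,T3,T4}
Step 7: signal(T4) -> count=0 queue=[] holders={T1,T2,T3}
Step 8: wait(T4) -> count=0 queue=[T4] holders={T1,T2,T3}
Step 9: signal(T2) -> count=0 queue=[] holders={T1,T3,T4}
Step 10: wait(T2) -> count=0 queue=[T2] holders={T1,T3,T4}
Step 11: signal(T3) -> count=0 queue=[] holders={T1,T2,T4}
Step 12: signal(T4) -> count=1 queue=[] holders={T1,T2}
Step 13: wait(T3) -> count=0 queue=[] holders={T1,T2,T3}
Step 14: wait(T4) -> count=0 queue=[T4] holders={T1,T2,T3}
Step 15: signal(T3) -> count=0 queue=[] holders={T1,T2,T4}
Step 16: signal(T1) -> count=1 queue=[] holders={T2,T4}
Step 17: wait(T3) -> count=0 queue=[] holders={T2,T3,T4}
Step 18: wait(T1) -> count=0 queue=[T1] holders={T2,T3,T4}
Step 19: signal(T3) -> count=0 queue=[] holders={T1,T2,T4}
Step 20: signal(T2) -> count=1 queue=[] holders={T1,T4}
Final holders: {T1,T4} -> 2 thread(s)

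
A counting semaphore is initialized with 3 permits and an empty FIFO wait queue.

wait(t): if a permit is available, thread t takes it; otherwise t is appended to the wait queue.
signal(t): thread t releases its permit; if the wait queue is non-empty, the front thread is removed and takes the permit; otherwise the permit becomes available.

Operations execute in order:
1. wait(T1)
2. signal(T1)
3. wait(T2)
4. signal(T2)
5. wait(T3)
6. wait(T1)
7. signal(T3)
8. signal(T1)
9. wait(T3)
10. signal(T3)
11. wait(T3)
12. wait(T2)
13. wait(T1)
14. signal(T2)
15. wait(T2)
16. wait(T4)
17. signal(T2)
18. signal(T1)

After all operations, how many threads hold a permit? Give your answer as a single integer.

Answer: 2

Derivation:
Step 1: wait(T1) -> count=2 queue=[] holders={T1}
Step 2: signal(T1) -> count=3 queue=[] holders={none}
Step 3: wait(T2) -> count=2 queue=[] holders={T2}
Step 4: signal(T2) -> count=3 queue=[] holders={none}
Step 5: wait(T3) -> count=2 queue=[] holders={T3}
Step 6: wait(T1) -> count=1 queue=[] holders={T1,T3}
Step 7: signal(T3) -> count=2 queue=[] holders={T1}
Step 8: signal(T1) -> count=3 queue=[] holders={none}
Step 9: wait(T3) -> count=2 queue=[] holders={T3}
Step 10: signal(T3) -> count=3 queue=[] holders={none}
Step 11: wait(T3) -> count=2 queue=[] holders={T3}
Step 12: wait(T2) -> count=1 queue=[] holders={T2,T3}
Step 13: wait(T1) -> count=0 queue=[] holders={T1,T2,T3}
Step 14: signal(T2) -> count=1 queue=[] holders={T1,T3}
Step 15: wait(T2) -> count=0 queue=[] holders={T1,T2,T3}
Step 16: wait(T4) -> count=0 queue=[T4] holders={T1,T2,T3}
Step 17: signal(T2) -> count=0 queue=[] holders={T1,T3,T4}
Step 18: signal(T1) -> count=1 queue=[] holders={T3,T4}
Final holders: {T3,T4} -> 2 thread(s)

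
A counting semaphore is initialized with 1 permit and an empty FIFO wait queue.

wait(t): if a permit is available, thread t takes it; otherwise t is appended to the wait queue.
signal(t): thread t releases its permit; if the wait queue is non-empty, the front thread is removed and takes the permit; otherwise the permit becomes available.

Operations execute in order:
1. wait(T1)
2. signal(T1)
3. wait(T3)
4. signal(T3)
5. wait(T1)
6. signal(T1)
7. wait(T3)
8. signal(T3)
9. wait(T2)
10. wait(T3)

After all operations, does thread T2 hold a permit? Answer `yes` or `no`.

Step 1: wait(T1) -> count=0 queue=[] holders={T1}
Step 2: signal(T1) -> count=1 queue=[] holders={none}
Step 3: wait(T3) -> count=0 queue=[] holders={T3}
Step 4: signal(T3) -> count=1 queue=[] holders={none}
Step 5: wait(T1) -> count=0 queue=[] holders={T1}
Step 6: signal(T1) -> count=1 queue=[] holders={none}
Step 7: wait(T3) -> count=0 queue=[] holders={T3}
Step 8: signal(T3) -> count=1 queue=[] holders={none}
Step 9: wait(T2) -> count=0 queue=[] holders={T2}
Step 10: wait(T3) -> count=0 queue=[T3] holders={T2}
Final holders: {T2} -> T2 in holders

Answer: yes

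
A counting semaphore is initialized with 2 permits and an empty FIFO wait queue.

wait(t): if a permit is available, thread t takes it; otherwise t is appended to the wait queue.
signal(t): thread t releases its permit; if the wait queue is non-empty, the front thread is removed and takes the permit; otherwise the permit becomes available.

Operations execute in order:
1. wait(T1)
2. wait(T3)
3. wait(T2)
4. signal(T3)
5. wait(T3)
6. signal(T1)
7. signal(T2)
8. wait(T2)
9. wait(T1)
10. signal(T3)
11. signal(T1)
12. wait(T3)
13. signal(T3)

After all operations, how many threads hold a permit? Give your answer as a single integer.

Step 1: wait(T1) -> count=1 queue=[] holders={T1}
Step 2: wait(T3) -> count=0 queue=[] holders={T1,T3}
Step 3: wait(T2) -> count=0 queue=[T2] holders={T1,T3}
Step 4: signal(T3) -> count=0 queue=[] holders={T1,T2}
Step 5: wait(T3) -> count=0 queue=[T3] holders={T1,T2}
Step 6: signal(T1) -> count=0 queue=[] holders={T2,T3}
Step 7: signal(T2) -> count=1 queue=[] holders={T3}
Step 8: wait(T2) -> count=0 queue=[] holders={T2,T3}
Step 9: wait(T1) -> count=0 queue=[T1] holders={T2,T3}
Step 10: signal(T3) -> count=0 queue=[] holders={T1,T2}
Step 11: signal(T1) -> count=1 queue=[] holders={T2}
Step 12: wait(T3) -> count=0 queue=[] holders={T2,T3}
Step 13: signal(T3) -> count=1 queue=[] holders={T2}
Final holders: {T2} -> 1 thread(s)

Answer: 1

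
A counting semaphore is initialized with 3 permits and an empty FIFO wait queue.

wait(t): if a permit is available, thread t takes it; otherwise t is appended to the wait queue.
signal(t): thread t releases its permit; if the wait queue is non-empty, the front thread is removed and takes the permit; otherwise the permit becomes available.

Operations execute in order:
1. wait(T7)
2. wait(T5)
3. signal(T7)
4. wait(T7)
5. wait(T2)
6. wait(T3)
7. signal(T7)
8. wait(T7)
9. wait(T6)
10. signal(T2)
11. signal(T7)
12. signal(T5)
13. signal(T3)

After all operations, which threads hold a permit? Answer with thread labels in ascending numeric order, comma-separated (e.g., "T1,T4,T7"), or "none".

Step 1: wait(T7) -> count=2 queue=[] holders={T7}
Step 2: wait(T5) -> count=1 queue=[] holders={T5,T7}
Step 3: signal(T7) -> count=2 queue=[] holders={T5}
Step 4: wait(T7) -> count=1 queue=[] holders={T5,T7}
Step 5: wait(T2) -> count=0 queue=[] holders={T2,T5,T7}
Step 6: wait(T3) -> count=0 queue=[T3] holders={T2,T5,T7}
Step 7: signal(T7) -> count=0 queue=[] holders={T2,T3,T5}
Step 8: wait(T7) -> count=0 queue=[T7] holders={T2,T3,T5}
Step 9: wait(T6) -> count=0 queue=[T7,T6] holders={T2,T3,T5}
Step 10: signal(T2) -> count=0 queue=[T6] holders={T3,T5,T7}
Step 11: signal(T7) -> count=0 queue=[] holders={T3,T5,T6}
Step 12: signal(T5) -> count=1 queue=[] holders={T3,T6}
Step 13: signal(T3) -> count=2 queue=[] holders={T6}
Final holders: T6

Answer: T6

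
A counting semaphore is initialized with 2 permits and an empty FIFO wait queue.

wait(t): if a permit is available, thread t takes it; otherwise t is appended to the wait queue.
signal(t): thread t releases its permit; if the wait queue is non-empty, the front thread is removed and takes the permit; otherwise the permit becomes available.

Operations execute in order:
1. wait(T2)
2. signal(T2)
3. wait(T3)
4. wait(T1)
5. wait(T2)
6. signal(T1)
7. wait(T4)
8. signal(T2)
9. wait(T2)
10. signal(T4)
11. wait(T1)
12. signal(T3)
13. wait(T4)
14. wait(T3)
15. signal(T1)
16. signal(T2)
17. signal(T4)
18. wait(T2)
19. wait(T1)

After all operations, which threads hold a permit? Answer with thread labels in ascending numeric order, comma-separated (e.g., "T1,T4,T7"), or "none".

Step 1: wait(T2) -> count=1 queue=[] holders={T2}
Step 2: signal(T2) -> count=2 queue=[] holders={none}
Step 3: wait(T3) -> count=1 queue=[] holders={T3}
Step 4: wait(T1) -> count=0 queue=[] holders={T1,T3}
Step 5: wait(T2) -> count=0 queue=[T2] holders={T1,T3}
Step 6: signal(T1) -> count=0 queue=[] holders={T2,T3}
Step 7: wait(T4) -> count=0 queue=[T4] holders={T2,T3}
Step 8: signal(T2) -> count=0 queue=[] holders={T3,T4}
Step 9: wait(T2) -> count=0 queue=[T2] holders={T3,T4}
Step 10: signal(T4) -> count=0 queue=[] holders={T2,T3}
Step 11: wait(T1) -> count=0 queue=[T1] holders={T2,T3}
Step 12: signal(T3) -> count=0 queue=[] holders={T1,T2}
Step 13: wait(T4) -> count=0 queue=[T4] holders={T1,T2}
Step 14: wait(T3) -> count=0 queue=[T4,T3] holders={T1,T2}
Step 15: signal(T1) -> count=0 queue=[T3] holders={T2,T4}
Step 16: signal(T2) -> count=0 queue=[] holders={T3,T4}
Step 17: signal(T4) -> count=1 queue=[] holders={T3}
Step 18: wait(T2) -> count=0 queue=[] holders={T2,T3}
Step 19: wait(T1) -> count=0 queue=[T1] holders={T2,T3}
Final holders: T2,T3

Answer: T2,T3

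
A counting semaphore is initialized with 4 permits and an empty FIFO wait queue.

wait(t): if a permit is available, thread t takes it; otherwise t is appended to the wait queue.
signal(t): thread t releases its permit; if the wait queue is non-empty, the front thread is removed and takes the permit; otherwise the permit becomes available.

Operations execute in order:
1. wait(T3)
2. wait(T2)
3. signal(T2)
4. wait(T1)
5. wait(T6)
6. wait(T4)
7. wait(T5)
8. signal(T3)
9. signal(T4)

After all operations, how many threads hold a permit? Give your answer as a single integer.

Step 1: wait(T3) -> count=3 queue=[] holders={T3}
Step 2: wait(T2) -> count=2 queue=[] holders={T2,T3}
Step 3: signal(T2) -> count=3 queue=[] holders={T3}
Step 4: wait(T1) -> count=2 queue=[] holders={T1,T3}
Step 5: wait(T6) -> count=1 queue=[] holders={T1,T3,T6}
Step 6: wait(T4) -> count=0 queue=[] holders={T1,T3,T4,T6}
Step 7: wait(T5) -> count=0 queue=[T5] holders={T1,T3,T4,T6}
Step 8: signal(T3) -> count=0 queue=[] holders={T1,T4,T5,T6}
Step 9: signal(T4) -> count=1 queue=[] holders={T1,T5,T6}
Final holders: {T1,T5,T6} -> 3 thread(s)

Answer: 3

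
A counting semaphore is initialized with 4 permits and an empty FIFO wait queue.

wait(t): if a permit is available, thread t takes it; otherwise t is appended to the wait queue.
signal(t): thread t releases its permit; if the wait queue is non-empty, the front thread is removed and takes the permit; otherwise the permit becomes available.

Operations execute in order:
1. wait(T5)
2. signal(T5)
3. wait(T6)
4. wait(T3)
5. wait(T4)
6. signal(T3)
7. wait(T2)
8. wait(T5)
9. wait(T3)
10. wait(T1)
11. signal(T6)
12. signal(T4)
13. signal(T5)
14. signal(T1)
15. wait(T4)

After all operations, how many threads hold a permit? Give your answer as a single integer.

Step 1: wait(T5) -> count=3 queue=[] holders={T5}
Step 2: signal(T5) -> count=4 queue=[] holders={none}
Step 3: wait(T6) -> count=3 queue=[] holders={T6}
Step 4: wait(T3) -> count=2 queue=[] holders={T3,T6}
Step 5: wait(T4) -> count=1 queue=[] holders={T3,T4,T6}
Step 6: signal(T3) -> count=2 queue=[] holders={T4,T6}
Step 7: wait(T2) -> count=1 queue=[] holders={T2,T4,T6}
Step 8: wait(T5) -> count=0 queue=[] holders={T2,T4,T5,T6}
Step 9: wait(T3) -> count=0 queue=[T3] holders={T2,T4,T5,T6}
Step 10: wait(T1) -> count=0 queue=[T3,T1] holders={T2,T4,T5,T6}
Step 11: signal(T6) -> count=0 queue=[T1] holders={T2,T3,T4,T5}
Step 12: signal(T4) -> count=0 queue=[] holders={T1,T2,T3,T5}
Step 13: signal(T5) -> count=1 queue=[] holders={T1,T2,T3}
Step 14: signal(T1) -> count=2 queue=[] holders={T2,T3}
Step 15: wait(T4) -> count=1 queue=[] holders={T2,T3,T4}
Final holders: {T2,T3,T4} -> 3 thread(s)

Answer: 3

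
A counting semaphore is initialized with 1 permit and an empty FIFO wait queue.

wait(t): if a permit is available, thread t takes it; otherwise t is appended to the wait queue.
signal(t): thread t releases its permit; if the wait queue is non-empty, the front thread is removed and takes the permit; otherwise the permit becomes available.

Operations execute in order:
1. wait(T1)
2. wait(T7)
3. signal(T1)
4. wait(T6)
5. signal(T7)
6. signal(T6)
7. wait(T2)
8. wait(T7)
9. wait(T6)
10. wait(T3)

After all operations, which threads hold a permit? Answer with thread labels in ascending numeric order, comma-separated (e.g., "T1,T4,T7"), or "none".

Answer: T2

Derivation:
Step 1: wait(T1) -> count=0 queue=[] holders={T1}
Step 2: wait(T7) -> count=0 queue=[T7] holders={T1}
Step 3: signal(T1) -> count=0 queue=[] holders={T7}
Step 4: wait(T6) -> count=0 queue=[T6] holders={T7}
Step 5: signal(T7) -> count=0 queue=[] holders={T6}
Step 6: signal(T6) -> count=1 queue=[] holders={none}
Step 7: wait(T2) -> count=0 queue=[] holders={T2}
Step 8: wait(T7) -> count=0 queue=[T7] holders={T2}
Step 9: wait(T6) -> count=0 queue=[T7,T6] holders={T2}
Step 10: wait(T3) -> count=0 queue=[T7,T6,T3] holders={T2}
Final holders: T2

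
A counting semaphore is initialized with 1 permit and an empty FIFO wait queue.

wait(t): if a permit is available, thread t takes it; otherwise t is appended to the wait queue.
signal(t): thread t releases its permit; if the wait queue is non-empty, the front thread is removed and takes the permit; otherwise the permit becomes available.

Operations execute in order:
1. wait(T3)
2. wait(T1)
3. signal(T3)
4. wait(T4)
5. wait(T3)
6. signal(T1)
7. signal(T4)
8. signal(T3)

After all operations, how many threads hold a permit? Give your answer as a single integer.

Step 1: wait(T3) -> count=0 queue=[] holders={T3}
Step 2: wait(T1) -> count=0 queue=[T1] holders={T3}
Step 3: signal(T3) -> count=0 queue=[] holders={T1}
Step 4: wait(T4) -> count=0 queue=[T4] holders={T1}
Step 5: wait(T3) -> count=0 queue=[T4,T3] holders={T1}
Step 6: signal(T1) -> count=0 queue=[T3] holders={T4}
Step 7: signal(T4) -> count=0 queue=[] holders={T3}
Step 8: signal(T3) -> count=1 queue=[] holders={none}
Final holders: {none} -> 0 thread(s)

Answer: 0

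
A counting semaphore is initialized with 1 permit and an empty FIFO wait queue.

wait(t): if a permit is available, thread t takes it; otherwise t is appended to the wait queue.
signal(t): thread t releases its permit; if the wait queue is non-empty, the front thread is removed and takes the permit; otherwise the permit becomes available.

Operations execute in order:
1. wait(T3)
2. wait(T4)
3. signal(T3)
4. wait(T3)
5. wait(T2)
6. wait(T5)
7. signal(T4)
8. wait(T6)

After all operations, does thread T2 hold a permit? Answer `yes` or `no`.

Answer: no

Derivation:
Step 1: wait(T3) -> count=0 queue=[] holders={T3}
Step 2: wait(T4) -> count=0 queue=[T4] holders={T3}
Step 3: signal(T3) -> count=0 queue=[] holders={T4}
Step 4: wait(T3) -> count=0 queue=[T3] holders={T4}
Step 5: wait(T2) -> count=0 queue=[T3,T2] holders={T4}
Step 6: wait(T5) -> count=0 queue=[T3,T2,T5] holders={T4}
Step 7: signal(T4) -> count=0 queue=[T2,T5] holders={T3}
Step 8: wait(T6) -> count=0 queue=[T2,T5,T6] holders={T3}
Final holders: {T3} -> T2 not in holders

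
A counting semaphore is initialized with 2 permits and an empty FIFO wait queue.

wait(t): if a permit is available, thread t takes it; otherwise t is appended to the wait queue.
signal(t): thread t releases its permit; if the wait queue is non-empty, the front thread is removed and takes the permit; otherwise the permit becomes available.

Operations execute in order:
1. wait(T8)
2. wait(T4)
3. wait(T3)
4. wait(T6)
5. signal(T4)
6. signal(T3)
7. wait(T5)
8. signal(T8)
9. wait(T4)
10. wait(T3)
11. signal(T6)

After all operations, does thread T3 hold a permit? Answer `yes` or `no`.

Answer: no

Derivation:
Step 1: wait(T8) -> count=1 queue=[] holders={T8}
Step 2: wait(T4) -> count=0 queue=[] holders={T4,T8}
Step 3: wait(T3) -> count=0 queue=[T3] holders={T4,T8}
Step 4: wait(T6) -> count=0 queue=[T3,T6] holders={T4,T8}
Step 5: signal(T4) -> count=0 queue=[T6] holders={T3,T8}
Step 6: signal(T3) -> count=0 queue=[] holders={T6,T8}
Step 7: wait(T5) -> count=0 queue=[T5] holders={T6,T8}
Step 8: signal(T8) -> count=0 queue=[] holders={T5,T6}
Step 9: wait(T4) -> count=0 queue=[T4] holders={T5,T6}
Step 10: wait(T3) -> count=0 queue=[T4,T3] holders={T5,T6}
Step 11: signal(T6) -> count=0 queue=[T3] holders={T4,T5}
Final holders: {T4,T5} -> T3 not in holders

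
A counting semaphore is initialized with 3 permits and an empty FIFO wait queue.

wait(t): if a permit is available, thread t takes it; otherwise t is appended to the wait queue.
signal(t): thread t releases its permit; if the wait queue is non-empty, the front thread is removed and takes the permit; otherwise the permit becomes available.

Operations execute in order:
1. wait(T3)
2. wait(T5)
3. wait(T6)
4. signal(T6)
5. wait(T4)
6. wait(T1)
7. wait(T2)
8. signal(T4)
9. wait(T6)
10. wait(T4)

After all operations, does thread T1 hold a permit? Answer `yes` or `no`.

Answer: yes

Derivation:
Step 1: wait(T3) -> count=2 queue=[] holders={T3}
Step 2: wait(T5) -> count=1 queue=[] holders={T3,T5}
Step 3: wait(T6) -> count=0 queue=[] holders={T3,T5,T6}
Step 4: signal(T6) -> count=1 queue=[] holders={T3,T5}
Step 5: wait(T4) -> count=0 queue=[] holders={T3,T4,T5}
Step 6: wait(T1) -> count=0 queue=[T1] holders={T3,T4,T5}
Step 7: wait(T2) -> count=0 queue=[T1,T2] holders={T3,T4,T5}
Step 8: signal(T4) -> count=0 queue=[T2] holders={T1,T3,T5}
Step 9: wait(T6) -> count=0 queue=[T2,T6] holders={T1,T3,T5}
Step 10: wait(T4) -> count=0 queue=[T2,T6,T4] holders={T1,T3,T5}
Final holders: {T1,T3,T5} -> T1 in holders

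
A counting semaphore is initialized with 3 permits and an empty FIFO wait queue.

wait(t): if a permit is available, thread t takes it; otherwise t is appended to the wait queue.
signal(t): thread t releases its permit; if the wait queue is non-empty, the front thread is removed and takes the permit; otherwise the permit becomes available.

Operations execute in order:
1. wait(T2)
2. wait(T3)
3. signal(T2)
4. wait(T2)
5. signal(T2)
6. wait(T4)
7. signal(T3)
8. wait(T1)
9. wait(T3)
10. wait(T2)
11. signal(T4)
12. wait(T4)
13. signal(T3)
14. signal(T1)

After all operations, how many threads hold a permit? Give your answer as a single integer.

Step 1: wait(T2) -> count=2 queue=[] holders={T2}
Step 2: wait(T3) -> count=1 queue=[] holders={T2,T3}
Step 3: signal(T2) -> count=2 queue=[] holders={T3}
Step 4: wait(T2) -> count=1 queue=[] holders={T2,T3}
Step 5: signal(T2) -> count=2 queue=[] holders={T3}
Step 6: wait(T4) -> count=1 queue=[] holders={T3,T4}
Step 7: signal(T3) -> count=2 queue=[] holders={T4}
Step 8: wait(T1) -> count=1 queue=[] holders={T1,T4}
Step 9: wait(T3) -> count=0 queue=[] holders={T1,T3,T4}
Step 10: wait(T2) -> count=0 queue=[T2] holders={T1,T3,T4}
Step 11: signal(T4) -> count=0 queue=[] holders={T1,T2,T3}
Step 12: wait(T4) -> count=0 queue=[T4] holders={T1,T2,T3}
Step 13: signal(T3) -> count=0 queue=[] holders={T1,T2,T4}
Step 14: signal(T1) -> count=1 queue=[] holders={T2,T4}
Final holders: {T2,T4} -> 2 thread(s)

Answer: 2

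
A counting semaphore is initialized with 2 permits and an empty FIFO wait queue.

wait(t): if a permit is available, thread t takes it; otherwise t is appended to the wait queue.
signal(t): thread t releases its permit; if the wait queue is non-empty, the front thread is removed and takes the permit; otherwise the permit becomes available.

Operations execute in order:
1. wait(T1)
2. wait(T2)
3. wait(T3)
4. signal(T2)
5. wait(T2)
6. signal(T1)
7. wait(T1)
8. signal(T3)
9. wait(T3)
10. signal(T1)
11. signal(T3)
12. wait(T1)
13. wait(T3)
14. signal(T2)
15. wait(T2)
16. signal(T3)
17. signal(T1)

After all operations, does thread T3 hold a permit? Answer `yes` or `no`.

Answer: no

Derivation:
Step 1: wait(T1) -> count=1 queue=[] holders={T1}
Step 2: wait(T2) -> count=0 queue=[] holders={T1,T2}
Step 3: wait(T3) -> count=0 queue=[T3] holders={T1,T2}
Step 4: signal(T2) -> count=0 queue=[] holders={T1,T3}
Step 5: wait(T2) -> count=0 queue=[T2] holders={T1,T3}
Step 6: signal(T1) -> count=0 queue=[] holders={T2,T3}
Step 7: wait(T1) -> count=0 queue=[T1] holders={T2,T3}
Step 8: signal(T3) -> count=0 queue=[] holders={T1,T2}
Step 9: wait(T3) -> count=0 queue=[T3] holders={T1,T2}
Step 10: signal(T1) -> count=0 queue=[] holders={T2,T3}
Step 11: signal(T3) -> count=1 queue=[] holders={T2}
Step 12: wait(T1) -> count=0 queue=[] holders={T1,T2}
Step 13: wait(T3) -> count=0 queue=[T3] holders={T1,T2}
Step 14: signal(T2) -> count=0 queue=[] holders={T1,T3}
Step 15: wait(T2) -> count=0 queue=[T2] holders={T1,T3}
Step 16: signal(T3) -> count=0 queue=[] holders={T1,T2}
Step 17: signal(T1) -> count=1 queue=[] holders={T2}
Final holders: {T2} -> T3 not in holders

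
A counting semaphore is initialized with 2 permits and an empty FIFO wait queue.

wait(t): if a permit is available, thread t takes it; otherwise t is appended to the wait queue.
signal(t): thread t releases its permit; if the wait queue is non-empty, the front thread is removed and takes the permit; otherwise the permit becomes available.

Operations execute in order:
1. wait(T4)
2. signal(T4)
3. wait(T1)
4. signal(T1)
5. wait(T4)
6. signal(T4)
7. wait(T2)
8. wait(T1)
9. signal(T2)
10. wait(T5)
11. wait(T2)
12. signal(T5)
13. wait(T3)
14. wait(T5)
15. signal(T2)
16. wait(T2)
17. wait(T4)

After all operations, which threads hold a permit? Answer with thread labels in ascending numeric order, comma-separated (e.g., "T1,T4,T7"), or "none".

Step 1: wait(T4) -> count=1 queue=[] holders={T4}
Step 2: signal(T4) -> count=2 queue=[] holders={none}
Step 3: wait(T1) -> count=1 queue=[] holders={T1}
Step 4: signal(T1) -> count=2 queue=[] holders={none}
Step 5: wait(T4) -> count=1 queue=[] holders={T4}
Step 6: signal(T4) -> count=2 queue=[] holders={none}
Step 7: wait(T2) -> count=1 queue=[] holders={T2}
Step 8: wait(T1) -> count=0 queue=[] holders={T1,T2}
Step 9: signal(T2) -> count=1 queue=[] holders={T1}
Step 10: wait(T5) -> count=0 queue=[] holders={T1,T5}
Step 11: wait(T2) -> count=0 queue=[T2] holders={T1,T5}
Step 12: signal(T5) -> count=0 queue=[] holders={T1,T2}
Step 13: wait(T3) -> count=0 queue=[T3] holders={T1,T2}
Step 14: wait(T5) -> count=0 queue=[T3,T5] holders={T1,T2}
Step 15: signal(T2) -> count=0 queue=[T5] holders={T1,T3}
Step 16: wait(T2) -> count=0 queue=[T5,T2] holders={T1,T3}
Step 17: wait(T4) -> count=0 queue=[T5,T2,T4] holders={T1,T3}
Final holders: T1,T3

Answer: T1,T3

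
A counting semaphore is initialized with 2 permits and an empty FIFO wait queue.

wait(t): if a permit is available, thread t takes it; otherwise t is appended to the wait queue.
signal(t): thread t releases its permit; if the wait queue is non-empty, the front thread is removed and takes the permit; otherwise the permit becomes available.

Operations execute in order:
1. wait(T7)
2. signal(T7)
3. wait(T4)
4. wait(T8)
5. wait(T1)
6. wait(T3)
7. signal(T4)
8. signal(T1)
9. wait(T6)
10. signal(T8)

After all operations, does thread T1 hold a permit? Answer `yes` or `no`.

Answer: no

Derivation:
Step 1: wait(T7) -> count=1 queue=[] holders={T7}
Step 2: signal(T7) -> count=2 queue=[] holders={none}
Step 3: wait(T4) -> count=1 queue=[] holders={T4}
Step 4: wait(T8) -> count=0 queue=[] holders={T4,T8}
Step 5: wait(T1) -> count=0 queue=[T1] holders={T4,T8}
Step 6: wait(T3) -> count=0 queue=[T1,T3] holders={T4,T8}
Step 7: signal(T4) -> count=0 queue=[T3] holders={T1,T8}
Step 8: signal(T1) -> count=0 queue=[] holders={T3,T8}
Step 9: wait(T6) -> count=0 queue=[T6] holders={T3,T8}
Step 10: signal(T8) -> count=0 queue=[] holders={T3,T6}
Final holders: {T3,T6} -> T1 not in holders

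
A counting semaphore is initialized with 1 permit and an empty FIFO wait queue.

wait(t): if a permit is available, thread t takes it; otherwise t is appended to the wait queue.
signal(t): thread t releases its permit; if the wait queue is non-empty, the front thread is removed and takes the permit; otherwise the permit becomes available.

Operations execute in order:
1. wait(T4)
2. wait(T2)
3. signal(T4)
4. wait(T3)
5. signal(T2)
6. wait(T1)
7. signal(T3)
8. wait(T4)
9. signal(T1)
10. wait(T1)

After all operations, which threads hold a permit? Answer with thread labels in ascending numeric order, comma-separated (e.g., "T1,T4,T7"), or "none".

Answer: T4

Derivation:
Step 1: wait(T4) -> count=0 queue=[] holders={T4}
Step 2: wait(T2) -> count=0 queue=[T2] holders={T4}
Step 3: signal(T4) -> count=0 queue=[] holders={T2}
Step 4: wait(T3) -> count=0 queue=[T3] holders={T2}
Step 5: signal(T2) -> count=0 queue=[] holders={T3}
Step 6: wait(T1) -> count=0 queue=[T1] holders={T3}
Step 7: signal(T3) -> count=0 queue=[] holders={T1}
Step 8: wait(T4) -> count=0 queue=[T4] holders={T1}
Step 9: signal(T1) -> count=0 queue=[] holders={T4}
Step 10: wait(T1) -> count=0 queue=[T1] holders={T4}
Final holders: T4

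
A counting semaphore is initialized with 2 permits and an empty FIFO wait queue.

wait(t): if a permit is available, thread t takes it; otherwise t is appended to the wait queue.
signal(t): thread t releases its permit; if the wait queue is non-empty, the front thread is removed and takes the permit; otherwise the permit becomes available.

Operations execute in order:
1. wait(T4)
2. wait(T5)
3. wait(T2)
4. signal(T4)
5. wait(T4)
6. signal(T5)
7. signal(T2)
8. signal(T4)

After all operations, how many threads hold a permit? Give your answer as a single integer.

Step 1: wait(T4) -> count=1 queue=[] holders={T4}
Step 2: wait(T5) -> count=0 queue=[] holders={T4,T5}
Step 3: wait(T2) -> count=0 queue=[T2] holders={T4,T5}
Step 4: signal(T4) -> count=0 queue=[] holders={T2,T5}
Step 5: wait(T4) -> count=0 queue=[T4] holders={T2,T5}
Step 6: signal(T5) -> count=0 queue=[] holders={T2,T4}
Step 7: signal(T2) -> count=1 queue=[] holders={T4}
Step 8: signal(T4) -> count=2 queue=[] holders={none}
Final holders: {none} -> 0 thread(s)

Answer: 0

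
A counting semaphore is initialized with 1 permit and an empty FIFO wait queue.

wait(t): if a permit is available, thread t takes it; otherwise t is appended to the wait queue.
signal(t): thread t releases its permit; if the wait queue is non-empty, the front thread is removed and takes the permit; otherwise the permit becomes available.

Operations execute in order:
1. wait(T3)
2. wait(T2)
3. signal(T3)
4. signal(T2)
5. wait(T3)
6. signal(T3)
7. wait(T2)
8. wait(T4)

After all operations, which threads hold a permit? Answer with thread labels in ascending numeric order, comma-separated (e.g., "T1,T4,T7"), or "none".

Step 1: wait(T3) -> count=0 queue=[] holders={T3}
Step 2: wait(T2) -> count=0 queue=[T2] holders={T3}
Step 3: signal(T3) -> count=0 queue=[] holders={T2}
Step 4: signal(T2) -> count=1 queue=[] holders={none}
Step 5: wait(T3) -> count=0 queue=[] holders={T3}
Step 6: signal(T3) -> count=1 queue=[] holders={none}
Step 7: wait(T2) -> count=0 queue=[] holders={T2}
Step 8: wait(T4) -> count=0 queue=[T4] holders={T2}
Final holders: T2

Answer: T2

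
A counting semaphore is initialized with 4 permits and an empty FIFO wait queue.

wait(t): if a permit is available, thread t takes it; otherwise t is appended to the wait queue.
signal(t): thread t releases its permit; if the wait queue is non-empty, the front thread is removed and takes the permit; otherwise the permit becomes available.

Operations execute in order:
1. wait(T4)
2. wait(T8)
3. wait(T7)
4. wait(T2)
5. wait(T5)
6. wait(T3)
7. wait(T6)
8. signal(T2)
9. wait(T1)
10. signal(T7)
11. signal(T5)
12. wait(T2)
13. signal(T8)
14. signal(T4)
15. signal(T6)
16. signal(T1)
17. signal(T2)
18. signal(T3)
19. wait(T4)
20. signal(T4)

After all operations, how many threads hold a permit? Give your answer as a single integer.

Answer: 0

Derivation:
Step 1: wait(T4) -> count=3 queue=[] holders={T4}
Step 2: wait(T8) -> count=2 queue=[] holders={T4,T8}
Step 3: wait(T7) -> count=1 queue=[] holders={T4,T7,T8}
Step 4: wait(T2) -> count=0 queue=[] holders={T2,T4,T7,T8}
Step 5: wait(T5) -> count=0 queue=[T5] holders={T2,T4,T7,T8}
Step 6: wait(T3) -> count=0 queue=[T5,T3] holders={T2,T4,T7,T8}
Step 7: wait(T6) -> count=0 queue=[T5,T3,T6] holders={T2,T4,T7,T8}
Step 8: signal(T2) -> count=0 queue=[T3,T6] holders={T4,T5,T7,T8}
Step 9: wait(T1) -> count=0 queue=[T3,T6,T1] holders={T4,T5,T7,T8}
Step 10: signal(T7) -> count=0 queue=[T6,T1] holders={T3,T4,T5,T8}
Step 11: signal(T5) -> count=0 queue=[T1] holders={T3,T4,T6,T8}
Step 12: wait(T2) -> count=0 queue=[T1,T2] holders={T3,T4,T6,T8}
Step 13: signal(T8) -> count=0 queue=[T2] holders={T1,T3,T4,T6}
Step 14: signal(T4) -> count=0 queue=[] holders={T1,T2,T3,T6}
Step 15: signal(T6) -> count=1 queue=[] holders={T1,T2,T3}
Step 16: signal(T1) -> count=2 queue=[] holders={T2,T3}
Step 17: signal(T2) -> count=3 queue=[] holders={T3}
Step 18: signal(T3) -> count=4 queue=[] holders={none}
Step 19: wait(T4) -> count=3 queue=[] holders={T4}
Step 20: signal(T4) -> count=4 queue=[] holders={none}
Final holders: {none} -> 0 thread(s)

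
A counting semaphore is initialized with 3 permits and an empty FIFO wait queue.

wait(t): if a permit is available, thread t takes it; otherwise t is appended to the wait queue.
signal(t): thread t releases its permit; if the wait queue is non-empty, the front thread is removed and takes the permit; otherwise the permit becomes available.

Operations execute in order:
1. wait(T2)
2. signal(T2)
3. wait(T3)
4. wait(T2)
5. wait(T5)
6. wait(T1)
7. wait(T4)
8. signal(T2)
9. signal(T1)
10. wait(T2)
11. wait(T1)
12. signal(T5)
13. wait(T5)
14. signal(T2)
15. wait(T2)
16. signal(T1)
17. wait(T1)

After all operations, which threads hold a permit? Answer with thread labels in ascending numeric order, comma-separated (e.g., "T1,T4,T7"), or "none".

Answer: T3,T4,T5

Derivation:
Step 1: wait(T2) -> count=2 queue=[] holders={T2}
Step 2: signal(T2) -> count=3 queue=[] holders={none}
Step 3: wait(T3) -> count=2 queue=[] holders={T3}
Step 4: wait(T2) -> count=1 queue=[] holders={T2,T3}
Step 5: wait(T5) -> count=0 queue=[] holders={T2,T3,T5}
Step 6: wait(T1) -> count=0 queue=[T1] holders={T2,T3,T5}
Step 7: wait(T4) -> count=0 queue=[T1,T4] holders={T2,T3,T5}
Step 8: signal(T2) -> count=0 queue=[T4] holders={T1,T3,T5}
Step 9: signal(T1) -> count=0 queue=[] holders={T3,T4,T5}
Step 10: wait(T2) -> count=0 queue=[T2] holders={T3,T4,T5}
Step 11: wait(T1) -> count=0 queue=[T2,T1] holders={T3,T4,T5}
Step 12: signal(T5) -> count=0 queue=[T1] holders={T2,T3,T4}
Step 13: wait(T5) -> count=0 queue=[T1,T5] holders={T2,T3,T4}
Step 14: signal(T2) -> count=0 queue=[T5] holders={T1,T3,T4}
Step 15: wait(T2) -> count=0 queue=[T5,T2] holders={T1,T3,T4}
Step 16: signal(T1) -> count=0 queue=[T2] holders={T3,T4,T5}
Step 17: wait(T1) -> count=0 queue=[T2,T1] holders={T3,T4,T5}
Final holders: T3,T4,T5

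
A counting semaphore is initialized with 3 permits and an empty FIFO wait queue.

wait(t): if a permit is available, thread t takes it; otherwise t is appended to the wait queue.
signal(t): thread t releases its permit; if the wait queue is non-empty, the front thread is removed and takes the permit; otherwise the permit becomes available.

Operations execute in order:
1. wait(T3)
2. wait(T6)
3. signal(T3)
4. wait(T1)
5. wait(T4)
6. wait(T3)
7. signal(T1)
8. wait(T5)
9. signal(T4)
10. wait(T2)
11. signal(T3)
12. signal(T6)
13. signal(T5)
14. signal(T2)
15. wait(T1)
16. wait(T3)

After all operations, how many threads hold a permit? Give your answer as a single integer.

Answer: 2

Derivation:
Step 1: wait(T3) -> count=2 queue=[] holders={T3}
Step 2: wait(T6) -> count=1 queue=[] holders={T3,T6}
Step 3: signal(T3) -> count=2 queue=[] holders={T6}
Step 4: wait(T1) -> count=1 queue=[] holders={T1,T6}
Step 5: wait(T4) -> count=0 queue=[] holders={T1,T4,T6}
Step 6: wait(T3) -> count=0 queue=[T3] holders={T1,T4,T6}
Step 7: signal(T1) -> count=0 queue=[] holders={T3,T4,T6}
Step 8: wait(T5) -> count=0 queue=[T5] holders={T3,T4,T6}
Step 9: signal(T4) -> count=0 queue=[] holders={T3,T5,T6}
Step 10: wait(T2) -> count=0 queue=[T2] holders={T3,T5,T6}
Step 11: signal(T3) -> count=0 queue=[] holders={T2,T5,T6}
Step 12: signal(T6) -> count=1 queue=[] holders={T2,T5}
Step 13: signal(T5) -> count=2 queue=[] holders={T2}
Step 14: signal(T2) -> count=3 queue=[] holders={none}
Step 15: wait(T1) -> count=2 queue=[] holders={T1}
Step 16: wait(T3) -> count=1 queue=[] holders={T1,T3}
Final holders: {T1,T3} -> 2 thread(s)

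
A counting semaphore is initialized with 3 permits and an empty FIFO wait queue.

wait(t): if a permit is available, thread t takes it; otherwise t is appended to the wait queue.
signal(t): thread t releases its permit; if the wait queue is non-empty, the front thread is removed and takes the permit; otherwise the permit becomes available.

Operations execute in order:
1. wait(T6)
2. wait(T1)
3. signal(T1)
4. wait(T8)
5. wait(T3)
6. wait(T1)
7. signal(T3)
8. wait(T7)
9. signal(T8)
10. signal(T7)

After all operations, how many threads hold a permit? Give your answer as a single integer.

Answer: 2

Derivation:
Step 1: wait(T6) -> count=2 queue=[] holders={T6}
Step 2: wait(T1) -> count=1 queue=[] holders={T1,T6}
Step 3: signal(T1) -> count=2 queue=[] holders={T6}
Step 4: wait(T8) -> count=1 queue=[] holders={T6,T8}
Step 5: wait(T3) -> count=0 queue=[] holders={T3,T6,T8}
Step 6: wait(T1) -> count=0 queue=[T1] holders={T3,T6,T8}
Step 7: signal(T3) -> count=0 queue=[] holders={T1,T6,T8}
Step 8: wait(T7) -> count=0 queue=[T7] holders={T1,T6,T8}
Step 9: signal(T8) -> count=0 queue=[] holders={T1,T6,T7}
Step 10: signal(T7) -> count=1 queue=[] holders={T1,T6}
Final holders: {T1,T6} -> 2 thread(s)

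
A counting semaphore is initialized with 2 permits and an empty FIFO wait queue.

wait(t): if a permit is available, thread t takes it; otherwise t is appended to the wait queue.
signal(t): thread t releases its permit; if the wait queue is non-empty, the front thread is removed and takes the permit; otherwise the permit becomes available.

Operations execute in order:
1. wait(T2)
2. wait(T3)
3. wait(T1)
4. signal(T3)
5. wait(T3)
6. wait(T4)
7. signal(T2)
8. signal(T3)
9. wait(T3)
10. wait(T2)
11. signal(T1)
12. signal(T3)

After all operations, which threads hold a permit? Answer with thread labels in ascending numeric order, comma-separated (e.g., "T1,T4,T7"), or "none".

Step 1: wait(T2) -> count=1 queue=[] holders={T2}
Step 2: wait(T3) -> count=0 queue=[] holders={T2,T3}
Step 3: wait(T1) -> count=0 queue=[T1] holders={T2,T3}
Step 4: signal(T3) -> count=0 queue=[] holders={T1,T2}
Step 5: wait(T3) -> count=0 queue=[T3] holders={T1,T2}
Step 6: wait(T4) -> count=0 queue=[T3,T4] holders={T1,T2}
Step 7: signal(T2) -> count=0 queue=[T4] holders={T1,T3}
Step 8: signal(T3) -> count=0 queue=[] holders={T1,T4}
Step 9: wait(T3) -> count=0 queue=[T3] holders={T1,T4}
Step 10: wait(T2) -> count=0 queue=[T3,T2] holders={T1,T4}
Step 11: signal(T1) -> count=0 queue=[T2] holders={T3,T4}
Step 12: signal(T3) -> count=0 queue=[] holders={T2,T4}
Final holders: T2,T4

Answer: T2,T4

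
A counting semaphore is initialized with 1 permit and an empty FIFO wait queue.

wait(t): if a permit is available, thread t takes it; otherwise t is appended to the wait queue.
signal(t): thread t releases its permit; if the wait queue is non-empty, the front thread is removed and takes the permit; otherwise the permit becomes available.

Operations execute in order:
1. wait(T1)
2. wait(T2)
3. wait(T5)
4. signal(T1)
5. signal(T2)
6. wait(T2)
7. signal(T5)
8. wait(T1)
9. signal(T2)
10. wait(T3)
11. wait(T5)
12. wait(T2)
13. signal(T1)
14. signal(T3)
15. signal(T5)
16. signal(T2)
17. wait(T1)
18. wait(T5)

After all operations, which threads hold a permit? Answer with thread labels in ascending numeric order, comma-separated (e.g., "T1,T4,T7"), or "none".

Answer: T1

Derivation:
Step 1: wait(T1) -> count=0 queue=[] holders={T1}
Step 2: wait(T2) -> count=0 queue=[T2] holders={T1}
Step 3: wait(T5) -> count=0 queue=[T2,T5] holders={T1}
Step 4: signal(T1) -> count=0 queue=[T5] holders={T2}
Step 5: signal(T2) -> count=0 queue=[] holders={T5}
Step 6: wait(T2) -> count=0 queue=[T2] holders={T5}
Step 7: signal(T5) -> count=0 queue=[] holders={T2}
Step 8: wait(T1) -> count=0 queue=[T1] holders={T2}
Step 9: signal(T2) -> count=0 queue=[] holders={T1}
Step 10: wait(T3) -> count=0 queue=[T3] holders={T1}
Step 11: wait(T5) -> count=0 queue=[T3,T5] holders={T1}
Step 12: wait(T2) -> count=0 queue=[T3,T5,T2] holders={T1}
Step 13: signal(T1) -> count=0 queue=[T5,T2] holders={T3}
Step 14: signal(T3) -> count=0 queue=[T2] holders={T5}
Step 15: signal(T5) -> count=0 queue=[] holders={T2}
Step 16: signal(T2) -> count=1 queue=[] holders={none}
Step 17: wait(T1) -> count=0 queue=[] holders={T1}
Step 18: wait(T5) -> count=0 queue=[T5] holders={T1}
Final holders: T1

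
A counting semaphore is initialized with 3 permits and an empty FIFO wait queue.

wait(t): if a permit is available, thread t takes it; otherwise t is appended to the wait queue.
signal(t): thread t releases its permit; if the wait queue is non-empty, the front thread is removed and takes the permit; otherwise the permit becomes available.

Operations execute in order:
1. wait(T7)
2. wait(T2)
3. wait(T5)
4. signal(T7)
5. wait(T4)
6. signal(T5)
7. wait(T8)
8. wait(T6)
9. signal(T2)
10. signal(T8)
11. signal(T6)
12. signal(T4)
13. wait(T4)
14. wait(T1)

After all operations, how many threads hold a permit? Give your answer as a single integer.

Answer: 2

Derivation:
Step 1: wait(T7) -> count=2 queue=[] holders={T7}
Step 2: wait(T2) -> count=1 queue=[] holders={T2,T7}
Step 3: wait(T5) -> count=0 queue=[] holders={T2,T5,T7}
Step 4: signal(T7) -> count=1 queue=[] holders={T2,T5}
Step 5: wait(T4) -> count=0 queue=[] holders={T2,T4,T5}
Step 6: signal(T5) -> count=1 queue=[] holders={T2,T4}
Step 7: wait(T8) -> count=0 queue=[] holders={T2,T4,T8}
Step 8: wait(T6) -> count=0 queue=[T6] holders={T2,T4,T8}
Step 9: signal(T2) -> count=0 queue=[] holders={T4,T6,T8}
Step 10: signal(T8) -> count=1 queue=[] holders={T4,T6}
Step 11: signal(T6) -> count=2 queue=[] holders={T4}
Step 12: signal(T4) -> count=3 queue=[] holders={none}
Step 13: wait(T4) -> count=2 queue=[] holders={T4}
Step 14: wait(T1) -> count=1 queue=[] holders={T1,T4}
Final holders: {T1,T4} -> 2 thread(s)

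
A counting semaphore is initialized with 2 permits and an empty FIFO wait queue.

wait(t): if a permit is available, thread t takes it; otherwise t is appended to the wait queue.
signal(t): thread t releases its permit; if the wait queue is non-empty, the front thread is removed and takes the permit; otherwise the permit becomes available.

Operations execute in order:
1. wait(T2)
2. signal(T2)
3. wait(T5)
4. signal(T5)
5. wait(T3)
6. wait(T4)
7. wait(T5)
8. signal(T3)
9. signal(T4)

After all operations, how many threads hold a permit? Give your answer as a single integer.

Answer: 1

Derivation:
Step 1: wait(T2) -> count=1 queue=[] holders={T2}
Step 2: signal(T2) -> count=2 queue=[] holders={none}
Step 3: wait(T5) -> count=1 queue=[] holders={T5}
Step 4: signal(T5) -> count=2 queue=[] holders={none}
Step 5: wait(T3) -> count=1 queue=[] holders={T3}
Step 6: wait(T4) -> count=0 queue=[] holders={T3,T4}
Step 7: wait(T5) -> count=0 queue=[T5] holders={T3,T4}
Step 8: signal(T3) -> count=0 queue=[] holders={T4,T5}
Step 9: signal(T4) -> count=1 queue=[] holders={T5}
Final holders: {T5} -> 1 thread(s)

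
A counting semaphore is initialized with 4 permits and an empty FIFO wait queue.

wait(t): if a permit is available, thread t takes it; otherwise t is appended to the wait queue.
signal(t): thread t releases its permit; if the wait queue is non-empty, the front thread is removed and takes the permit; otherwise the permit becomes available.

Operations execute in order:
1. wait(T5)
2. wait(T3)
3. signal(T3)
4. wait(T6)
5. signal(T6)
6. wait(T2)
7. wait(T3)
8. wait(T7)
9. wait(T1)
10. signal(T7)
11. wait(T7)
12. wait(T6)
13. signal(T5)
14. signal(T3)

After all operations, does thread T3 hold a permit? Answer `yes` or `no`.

Answer: no

Derivation:
Step 1: wait(T5) -> count=3 queue=[] holders={T5}
Step 2: wait(T3) -> count=2 queue=[] holders={T3,T5}
Step 3: signal(T3) -> count=3 queue=[] holders={T5}
Step 4: wait(T6) -> count=2 queue=[] holders={T5,T6}
Step 5: signal(T6) -> count=3 queue=[] holders={T5}
Step 6: wait(T2) -> count=2 queue=[] holders={T2,T5}
Step 7: wait(T3) -> count=1 queue=[] holders={T2,T3,T5}
Step 8: wait(T7) -> count=0 queue=[] holders={T2,T3,T5,T7}
Step 9: wait(T1) -> count=0 queue=[T1] holders={T2,T3,T5,T7}
Step 10: signal(T7) -> count=0 queue=[] holders={T1,T2,T3,T5}
Step 11: wait(T7) -> count=0 queue=[T7] holders={T1,T2,T3,T5}
Step 12: wait(T6) -> count=0 queue=[T7,T6] holders={T1,T2,T3,T5}
Step 13: signal(T5) -> count=0 queue=[T6] holders={T1,T2,T3,T7}
Step 14: signal(T3) -> count=0 queue=[] holders={T1,T2,T6,T7}
Final holders: {T1,T2,T6,T7} -> T3 not in holders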